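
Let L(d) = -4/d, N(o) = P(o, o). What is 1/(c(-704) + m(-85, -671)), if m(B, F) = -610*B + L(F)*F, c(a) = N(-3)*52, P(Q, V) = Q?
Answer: 1/51690 ≈ 1.9346e-5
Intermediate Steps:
N(o) = o
c(a) = -156 (c(a) = -3*52 = -156)
m(B, F) = -4 - 610*B (m(B, F) = -610*B + (-4/F)*F = -610*B - 4 = -4 - 610*B)
1/(c(-704) + m(-85, -671)) = 1/(-156 + (-4 - 610*(-85))) = 1/(-156 + (-4 + 51850)) = 1/(-156 + 51846) = 1/51690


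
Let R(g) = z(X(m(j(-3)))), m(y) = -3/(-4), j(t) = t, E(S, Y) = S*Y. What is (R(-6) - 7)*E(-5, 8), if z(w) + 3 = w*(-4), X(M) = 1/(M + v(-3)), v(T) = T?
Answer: 2960/9 ≈ 328.89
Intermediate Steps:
m(y) = ¾ (m(y) = -3*(-¼) = ¾)
X(M) = 1/(-3 + M) (X(M) = 1/(M - 3) = 1/(-3 + M))
z(w) = -3 - 4*w (z(w) = -3 + w*(-4) = -3 - 4*w)
R(g) = -11/9 (R(g) = -3 - 4/(-3 + ¾) = -3 - 4/(-9/4) = -3 - 4*(-4/9) = -3 + 16/9 = -11/9)
(R(-6) - 7)*E(-5, 8) = (-11/9 - 7)*(-5*8) = -74/9*(-40) = 2960/9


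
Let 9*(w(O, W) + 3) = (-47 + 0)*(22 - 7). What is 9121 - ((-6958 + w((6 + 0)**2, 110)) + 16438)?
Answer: -833/3 ≈ -277.67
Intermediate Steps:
w(O, W) = -244/3 (w(O, W) = -3 + ((-47 + 0)*(22 - 7))/9 = -3 + (-47*15)/9 = -3 + (1/9)*(-705) = -3 - 235/3 = -244/3)
9121 - ((-6958 + w((6 + 0)**2, 110)) + 16438) = 9121 - ((-6958 - 244/3) + 16438) = 9121 - (-21118/3 + 16438) = 9121 - 1*28196/3 = 9121 - 28196/3 = -833/3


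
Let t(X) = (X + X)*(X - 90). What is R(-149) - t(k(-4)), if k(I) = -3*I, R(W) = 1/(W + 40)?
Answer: 204047/109 ≈ 1872.0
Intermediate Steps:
R(W) = 1/(40 + W)
t(X) = 2*X*(-90 + X) (t(X) = (2*X)*(-90 + X) = 2*X*(-90 + X))
R(-149) - t(k(-4)) = 1/(40 - 149) - 2*(-3*(-4))*(-90 - 3*(-4)) = 1/(-109) - 2*12*(-90 + 12) = -1/109 - 2*12*(-78) = -1/109 - 1*(-1872) = -1/109 + 1872 = 204047/109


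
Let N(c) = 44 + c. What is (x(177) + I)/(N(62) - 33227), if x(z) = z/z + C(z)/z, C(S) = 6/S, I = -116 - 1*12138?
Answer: 127958077/345882603 ≈ 0.36995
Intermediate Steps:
I = -12254 (I = -116 - 12138 = -12254)
x(z) = 1 + 6/z² (x(z) = z/z + (6/z)/z = 1 + 6/z²)
(x(177) + I)/(N(62) - 33227) = ((1 + 6/177²) - 12254)/((44 + 62) - 33227) = ((1 + 6*(1/31329)) - 12254)/(106 - 33227) = ((1 + 2/10443) - 12254)/(-33121) = (10445/10443 - 12254)*(-1/33121) = -127958077/10443*(-1/33121) = 127958077/345882603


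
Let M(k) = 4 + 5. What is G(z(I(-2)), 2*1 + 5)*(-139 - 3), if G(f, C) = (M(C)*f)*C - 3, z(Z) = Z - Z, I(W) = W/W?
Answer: 426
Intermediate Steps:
M(k) = 9
I(W) = 1
z(Z) = 0
G(f, C) = -3 + 9*C*f (G(f, C) = (9*f)*C - 3 = 9*C*f - 3 = -3 + 9*C*f)
G(z(I(-2)), 2*1 + 5)*(-139 - 3) = (-3 + 9*(2*1 + 5)*0)*(-139 - 3) = (-3 + 9*(2 + 5)*0)*(-142) = (-3 + 9*7*0)*(-142) = (-3 + 0)*(-142) = -3*(-142) = 426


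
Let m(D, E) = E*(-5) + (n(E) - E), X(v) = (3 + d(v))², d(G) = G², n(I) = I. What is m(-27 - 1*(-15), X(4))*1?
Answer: -1805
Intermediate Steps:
X(v) = (3 + v²)²
m(D, E) = -5*E (m(D, E) = E*(-5) + (E - E) = -5*E + 0 = -5*E)
m(-27 - 1*(-15), X(4))*1 = -5*(3 + 4²)²*1 = -5*(3 + 16)²*1 = -5*19²*1 = -5*361*1 = -1805*1 = -1805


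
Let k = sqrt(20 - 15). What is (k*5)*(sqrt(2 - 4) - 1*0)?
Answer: 5*I*sqrt(10) ≈ 15.811*I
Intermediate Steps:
k = sqrt(5) ≈ 2.2361
(k*5)*(sqrt(2 - 4) - 1*0) = (sqrt(5)*5)*(sqrt(2 - 4) - 1*0) = (5*sqrt(5))*(sqrt(-2) + 0) = (5*sqrt(5))*(I*sqrt(2) + 0) = (5*sqrt(5))*(I*sqrt(2)) = 5*I*sqrt(10)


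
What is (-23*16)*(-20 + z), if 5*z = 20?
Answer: 5888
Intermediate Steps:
z = 4 (z = (⅕)*20 = 4)
(-23*16)*(-20 + z) = (-23*16)*(-20 + 4) = -368*(-16) = 5888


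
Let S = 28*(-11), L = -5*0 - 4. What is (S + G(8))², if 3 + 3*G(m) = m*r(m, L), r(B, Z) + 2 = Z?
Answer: 105625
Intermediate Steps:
L = -4 (L = 0 - 4 = -4)
r(B, Z) = -2 + Z
S = -308
G(m) = -1 - 2*m (G(m) = -1 + (m*(-2 - 4))/3 = -1 + (m*(-6))/3 = -1 + (-6*m)/3 = -1 - 2*m)
(S + G(8))² = (-308 + (-1 - 2*8))² = (-308 + (-1 - 16))² = (-308 - 17)² = (-325)² = 105625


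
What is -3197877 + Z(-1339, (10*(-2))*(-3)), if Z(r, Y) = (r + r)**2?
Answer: 3973807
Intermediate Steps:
Z(r, Y) = 4*r**2 (Z(r, Y) = (2*r)**2 = 4*r**2)
-3197877 + Z(-1339, (10*(-2))*(-3)) = -3197877 + 4*(-1339)**2 = -3197877 + 4*1792921 = -3197877 + 7171684 = 3973807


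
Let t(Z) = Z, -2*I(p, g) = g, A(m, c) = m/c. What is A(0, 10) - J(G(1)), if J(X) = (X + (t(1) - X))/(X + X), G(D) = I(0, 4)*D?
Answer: ¼ ≈ 0.25000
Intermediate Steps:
I(p, g) = -g/2
G(D) = -2*D (G(D) = (-½*4)*D = -2*D)
J(X) = 1/(2*X) (J(X) = (X + (1 - X))/(X + X) = 1/(2*X))
A(0, 10) - J(G(1)) = 0/10 - 1/(2*((-2*1))) = 0*(⅒) - 1/(2*(-2)) = 0 - (-1)/(2*2) = 0 - 1*(-¼) = 0 + ¼ = ¼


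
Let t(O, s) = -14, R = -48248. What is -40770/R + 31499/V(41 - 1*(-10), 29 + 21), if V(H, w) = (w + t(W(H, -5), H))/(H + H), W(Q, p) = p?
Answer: 6459057101/72372 ≈ 89248.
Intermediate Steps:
V(H, w) = (-14 + w)/(2*H) (V(H, w) = (w - 14)/(H + H) = (-14 + w)/((2*H)) = (-14 + w)*(1/(2*H)) = (-14 + w)/(2*H))
-40770/R + 31499/V(41 - 1*(-10), 29 + 21) = -40770/(-48248) + 31499/(((-14 + (29 + 21))/(2*(41 - 1*(-10))))) = -40770*(-1/48248) + 31499/(((-14 + 50)/(2*(41 + 10)))) = 20385/24124 + 31499/(((½)*36/51)) = 20385/24124 + 31499/(((½)*(1/51)*36)) = 20385/24124 + 31499/(6/17) = 20385/24124 + 31499*(17/6) = 20385/24124 + 535483/6 = 6459057101/72372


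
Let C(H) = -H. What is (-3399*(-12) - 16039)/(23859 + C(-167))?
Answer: 24749/24026 ≈ 1.0301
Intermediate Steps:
(-3399*(-12) - 16039)/(23859 + C(-167)) = (-3399*(-12) - 16039)/(23859 - 1*(-167)) = (40788 - 16039)/(23859 + 167) = 24749/24026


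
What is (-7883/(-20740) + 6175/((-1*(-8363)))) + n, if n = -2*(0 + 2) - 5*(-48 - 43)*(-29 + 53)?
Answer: 1893559130949/173448620 ≈ 10917.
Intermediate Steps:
n = 10916 (n = -2*2 - (-455)*24 = -4 - 5*(-2184) = -4 + 10920 = 10916)
(-7883/(-20740) + 6175/((-1*(-8363)))) + n = (-7883/(-20740) + 6175/((-1*(-8363)))) + 10916 = (-7883*(-1/20740) + 6175/8363) + 10916 = (7883/20740 + 6175*(1/8363)) + 10916 = (7883/20740 + 6175/8363) + 10916 = 193995029/173448620 + 10916 = 1893559130949/173448620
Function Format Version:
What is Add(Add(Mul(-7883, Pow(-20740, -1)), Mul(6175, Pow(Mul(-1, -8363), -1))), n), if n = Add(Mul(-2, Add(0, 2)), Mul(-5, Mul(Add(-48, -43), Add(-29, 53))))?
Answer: Rational(1893559130949, 173448620) ≈ 10917.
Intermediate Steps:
n = 10916 (n = Add(Mul(-2, 2), Mul(-5, Mul(-91, 24))) = Add(-4, Mul(-5, -2184)) = Add(-4, 10920) = 10916)
Add(Add(Mul(-7883, Pow(-20740, -1)), Mul(6175, Pow(Mul(-1, -8363), -1))), n) = Add(Add(Mul(-7883, Pow(-20740, -1)), Mul(6175, Pow(Mul(-1, -8363), -1))), 10916) = Add(Add(Mul(-7883, Rational(-1, 20740)), Mul(6175, Pow(8363, -1))), 10916) = Add(Add(Rational(7883, 20740), Mul(6175, Rational(1, 8363))), 10916) = Add(Add(Rational(7883, 20740), Rational(6175, 8363)), 10916) = Add(Rational(193995029, 173448620), 10916) = Rational(1893559130949, 173448620)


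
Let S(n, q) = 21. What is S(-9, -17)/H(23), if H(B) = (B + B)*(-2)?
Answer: -21/92 ≈ -0.22826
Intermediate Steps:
H(B) = -4*B (H(B) = (2*B)*(-2) = -4*B)
S(-9, -17)/H(23) = 21/((-4*23)) = 21/(-92) = 21*(-1/92) = -21/92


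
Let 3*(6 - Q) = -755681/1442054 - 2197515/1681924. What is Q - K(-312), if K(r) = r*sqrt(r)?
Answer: 24048793740091/3638137847844 + 624*I*sqrt(78) ≈ 6.6102 + 5511.0*I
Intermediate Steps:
Q = 24048793740091/3638137847844 (Q = 6 - (-755681/1442054 - 2197515/1681924)/3 = 6 - 1/3*(-2219966653027/1212712615948) = 6 + 2219966653027/3638137847844 = 24048793740091/3638137847844 ≈ 6.6102)
K(r) = r**(3/2)
Q - K(-312) = 24048793740091/3638137847844 - (-312)**(3/2) = 24048793740091/3638137847844 - (-624)*I*sqrt(78) = 24048793740091/3638137847844 + 624*I*sqrt(78)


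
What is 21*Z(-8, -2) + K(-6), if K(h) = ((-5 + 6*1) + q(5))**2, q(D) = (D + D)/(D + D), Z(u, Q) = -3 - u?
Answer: 109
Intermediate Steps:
q(D) = 1 (q(D) = (2*D)/((2*D)) = (2*D)*(1/(2*D)) = 1)
K(h) = 4 (K(h) = ((-5 + 6*1) + 1)**2 = ((-5 + 6) + 1)**2 = (1 + 1)**2 = 2**2 = 4)
21*Z(-8, -2) + K(-6) = 21*(-3 - 1*(-8)) + 4 = 21*(-3 + 8) + 4 = 21*5 + 4 = 105 + 4 = 109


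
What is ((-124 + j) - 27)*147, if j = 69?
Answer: -12054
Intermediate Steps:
((-124 + j) - 27)*147 = ((-124 + 69) - 27)*147 = (-55 - 27)*147 = -82*147 = -12054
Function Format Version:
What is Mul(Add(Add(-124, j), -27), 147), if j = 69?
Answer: -12054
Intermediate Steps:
Mul(Add(Add(-124, j), -27), 147) = Mul(Add(Add(-124, 69), -27), 147) = Mul(Add(-55, -27), 147) = Mul(-82, 147) = -12054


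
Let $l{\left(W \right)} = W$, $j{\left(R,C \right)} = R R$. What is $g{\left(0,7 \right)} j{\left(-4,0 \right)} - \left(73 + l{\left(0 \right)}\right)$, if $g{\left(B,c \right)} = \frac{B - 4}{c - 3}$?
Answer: $-89$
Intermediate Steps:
$j{\left(R,C \right)} = R^{2}$
$g{\left(B,c \right)} = \frac{-4 + B}{-3 + c}$
$g{\left(0,7 \right)} j{\left(-4,0 \right)} - \left(73 + l{\left(0 \right)}\right) = \frac{-4 + 0}{-3 + 7} \left(-4\right)^{2} - 73 = \frac{1}{4} \left(-4\right) 16 + \left(-73 + 0\right) = \frac{1}{4} \left(-4\right) 16 - 73 = \left(-1\right) 16 - 73 = -16 - 73 = -89$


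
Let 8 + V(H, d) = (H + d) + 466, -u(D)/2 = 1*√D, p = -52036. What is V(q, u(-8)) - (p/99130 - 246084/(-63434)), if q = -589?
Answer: -9183144373/68350135 - 4*I*√2 ≈ -134.35 - 5.6569*I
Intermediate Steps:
u(D) = -2*√D
V(H, d) = 458 + H + d (V(H, d) = -8 + ((H + d) + 466) = -8 + (466 + H + d) = 458 + H + d)
V(q, u(-8)) - (p/99130 - 246084/(-63434)) = (458 - 589 - 4*I*√2) - (-52036/99130 - 246084/(-63434)) = (458 - 589 - 4*I*√2) - (-52036*1/99130 - 246084*(-1/63434)) = (458 - 589 - 4*I*√2) - (-26018/49565 + 123042/31717) = (-131 - 4*I*√2) - 1*229276688/68350135 = (-131 - 4*I*√2) - 229276688/68350135 = -9183144373/68350135 - 4*I*√2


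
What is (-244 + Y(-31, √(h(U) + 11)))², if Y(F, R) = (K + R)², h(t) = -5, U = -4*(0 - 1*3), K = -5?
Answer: 45969 + 4260*√6 ≈ 56404.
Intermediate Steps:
U = 12 (U = -4*(0 - 3) = -4*(-3) = 12)
Y(F, R) = (-5 + R)²
(-244 + Y(-31, √(h(U) + 11)))² = (-244 + (-5 + √(-5 + 11))²)² = (-244 + (-5 + √6)²)²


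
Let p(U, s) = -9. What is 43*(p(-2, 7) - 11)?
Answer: -860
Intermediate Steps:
43*(p(-2, 7) - 11) = 43*(-9 - 11) = 43*(-20) = -860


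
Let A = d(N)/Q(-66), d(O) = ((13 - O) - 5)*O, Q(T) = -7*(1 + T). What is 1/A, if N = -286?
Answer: -5/924 ≈ -0.0054113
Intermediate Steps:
Q(T) = -7 - 7*T
d(O) = O*(8 - O) (d(O) = (8 - O)*O = O*(8 - O))
A = -924/5 (A = (-286*(8 - 1*(-286)))/(-7 - 7*(-66)) = (-286*(8 + 286))/(-7 + 462) = -286*294/455 = -84084*1/455 = -924/5 ≈ -184.80)
1/A = 1/(-924/5) = -5/924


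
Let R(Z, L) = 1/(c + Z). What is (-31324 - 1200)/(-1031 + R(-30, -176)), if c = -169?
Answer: 3236138/102585 ≈ 31.546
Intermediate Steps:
R(Z, L) = 1/(-169 + Z)
(-31324 - 1200)/(-1031 + R(-30, -176)) = (-31324 - 1200)/(-1031 + 1/(-169 - 30)) = -32524/(-1031 + 1/(-199)) = -32524/(-1031 - 1/199) = -32524/(-205170/199) = -32524*(-199/205170) = 3236138/102585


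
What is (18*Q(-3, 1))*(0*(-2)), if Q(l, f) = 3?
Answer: 0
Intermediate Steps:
(18*Q(-3, 1))*(0*(-2)) = (18*3)*(0*(-2)) = 54*0 = 0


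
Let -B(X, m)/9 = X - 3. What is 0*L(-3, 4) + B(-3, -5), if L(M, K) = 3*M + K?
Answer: 54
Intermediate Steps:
B(X, m) = 27 - 9*X (B(X, m) = -9*(X - 3) = -9*(-3 + X) = 27 - 9*X)
L(M, K) = K + 3*M
0*L(-3, 4) + B(-3, -5) = 0*(4 + 3*(-3)) + (27 - 9*(-3)) = 0*(4 - 9) + (27 + 27) = 0*(-5) + 54 = 0 + 54 = 54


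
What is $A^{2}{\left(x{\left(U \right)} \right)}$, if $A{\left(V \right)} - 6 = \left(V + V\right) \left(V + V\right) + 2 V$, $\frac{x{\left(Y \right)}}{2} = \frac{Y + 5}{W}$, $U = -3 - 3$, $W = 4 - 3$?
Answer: $324$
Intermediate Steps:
$W = 1$
$U = -6$ ($U = -3 - 3 = -6$)
$x{\left(Y \right)} = 10 + 2 Y$ ($x{\left(Y \right)} = 2 \frac{Y + 5}{1} = 2 \left(5 + Y\right) 1 = 2 \left(5 + Y\right) = 10 + 2 Y$)
$A{\left(V \right)} = 6 + 2 V + 4 V^{2}$ ($A{\left(V \right)} = 6 + \left(\left(V + V\right) \left(V + V\right) + 2 V\right) = 6 + \left(2 V 2 V + 2 V\right) = 6 + \left(4 V^{2} + 2 V\right) = 6 + \left(2 V + 4 V^{2}\right) = 6 + 2 V + 4 V^{2}$)
$A^{2}{\left(x{\left(U \right)} \right)} = \left(6 + 2 \left(10 + 2 \left(-6\right)\right) + 4 \left(10 + 2 \left(-6\right)\right)^{2}\right)^{2} = \left(6 + 2 \left(10 - 12\right) + 4 \left(10 - 12\right)^{2}\right)^{2} = \left(6 + 2 \left(-2\right) + 4 \left(-2\right)^{2}\right)^{2} = \left(6 - 4 + 4 \cdot 4\right)^{2} = \left(6 - 4 + 16\right)^{2} = 18^{2} = 324$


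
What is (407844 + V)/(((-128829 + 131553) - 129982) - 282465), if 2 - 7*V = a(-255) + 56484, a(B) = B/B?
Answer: -399775/409723 ≈ -0.97572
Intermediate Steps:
a(B) = 1
V = -8069 (V = 2/7 - (1 + 56484)/7 = 2/7 - 1/7*56485 = 2/7 - 56485/7 = -8069)
(407844 + V)/(((-128829 + 131553) - 129982) - 282465) = (407844 - 8069)/(((-128829 + 131553) - 129982) - 282465) = 399775/((2724 - 129982) - 282465) = 399775/(-127258 - 282465) = 399775/(-409723) = 399775*(-1/409723) = -399775/409723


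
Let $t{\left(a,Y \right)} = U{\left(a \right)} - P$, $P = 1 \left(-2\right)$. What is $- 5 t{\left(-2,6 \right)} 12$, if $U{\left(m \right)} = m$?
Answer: $0$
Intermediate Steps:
$P = -2$
$t{\left(a,Y \right)} = 2 + a$ ($t{\left(a,Y \right)} = a - -2 = a + 2 = 2 + a$)
$- 5 t{\left(-2,6 \right)} 12 = - 5 \left(2 - 2\right) 12 = \left(-5\right) 0 \cdot 12 = 0 \cdot 12 = 0$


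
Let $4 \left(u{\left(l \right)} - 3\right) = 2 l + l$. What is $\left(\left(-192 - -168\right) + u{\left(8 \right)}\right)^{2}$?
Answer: $225$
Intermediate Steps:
$u{\left(l \right)} = 3 + \frac{3 l}{4}$ ($u{\left(l \right)} = 3 + \frac{2 l + l}{4} = 3 + \frac{3 l}{4}$)
$\left(\left(-192 - -168\right) + u{\left(8 \right)}\right)^{2} = \left(\left(-192 - -168\right) + \left(3 + \frac{3}{4} \cdot 8\right)\right)^{2} = \left(\left(-192 + 168\right) + \left(3 + 6\right)\right)^{2} = \left(-24 + 9\right)^{2} = \left(-15\right)^{2} = 225$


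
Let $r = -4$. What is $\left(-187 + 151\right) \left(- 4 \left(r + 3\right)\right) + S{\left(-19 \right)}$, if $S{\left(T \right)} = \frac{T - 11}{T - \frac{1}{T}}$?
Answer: $- \frac{1709}{12} \approx -142.42$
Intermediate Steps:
$S{\left(T \right)} = \frac{-11 + T}{T - \frac{1}{T}}$
$\left(-187 + 151\right) \left(- 4 \left(r + 3\right)\right) + S{\left(-19 \right)} = \left(-187 + 151\right) \left(- 4 \left(-4 + 3\right)\right) - \frac{19 \left(-11 - 19\right)}{-1 + \left(-19\right)^{2}} = - 36 \left(\left(-4\right) \left(-1\right)\right) - 19 \frac{1}{-1 + 361} \left(-30\right) = \left(-36\right) 4 - 19 \cdot \frac{1}{360} \left(-30\right) = -144 - \frac{19}{360} \left(-30\right) = -144 + \frac{19}{12} = - \frac{1709}{12}$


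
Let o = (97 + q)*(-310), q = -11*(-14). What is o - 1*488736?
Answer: -566546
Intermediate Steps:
q = 154
o = -77810 (o = (97 + 154)*(-310) = 251*(-310) = -77810)
o - 1*488736 = -77810 - 1*488736 = -77810 - 488736 = -566546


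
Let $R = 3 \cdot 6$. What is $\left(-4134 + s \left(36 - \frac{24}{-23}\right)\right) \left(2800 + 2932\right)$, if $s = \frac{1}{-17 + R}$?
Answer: $- \frac{540126360}{23} \approx -2.3484 \cdot 10^{7}$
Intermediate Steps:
$R = 18$
$s = 1$ ($s = \frac{1}{-17 + 18} = 1^{-1} = 1$)
$\left(-4134 + s \left(36 - \frac{24}{-23}\right)\right) \left(2800 + 2932\right) = \left(-4134 + 1 \left(36 - \frac{24}{-23}\right)\right) \left(2800 + 2932\right) = \left(-4134 + 1 \left(36 - - \frac{24}{23}\right)\right) 5732 = \left(-4134 + 1 \left(36 + \frac{24}{23}\right)\right) 5732 = \left(-4134 + 1 \cdot \frac{852}{23}\right) 5732 = \left(-4134 + \frac{852}{23}\right) 5732 = \left(- \frac{94230}{23}\right) 5732 = - \frac{540126360}{23}$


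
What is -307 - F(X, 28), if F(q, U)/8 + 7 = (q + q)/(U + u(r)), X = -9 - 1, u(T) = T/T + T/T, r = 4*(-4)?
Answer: -737/3 ≈ -245.67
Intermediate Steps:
r = -16
u(T) = 2 (u(T) = 1 + 1 = 2)
X = -10
F(q, U) = -56 + 16*q/(2 + U) (F(q, U) = -56 + 8*((q + q)/(U + 2)) = -56 + 8*((2*q)/(2 + U)) = -56 + 8*(2*q/(2 + U)) = -56 + 16*q/(2 + U))
-307 - F(X, 28) = -307 - 8*(-14 - 7*28 + 2*(-10))/(2 + 28) = -307 - 8*(-14 - 196 - 20)/30 = -307 - 8*(-230)/30 = -307 - 1*(-184/3) = -307 + 184/3 = -737/3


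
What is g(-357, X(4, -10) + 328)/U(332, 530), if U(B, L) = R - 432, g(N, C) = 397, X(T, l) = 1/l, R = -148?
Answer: -397/580 ≈ -0.68448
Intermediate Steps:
U(B, L) = -580 (U(B, L) = -148 - 432 = -580)
g(-357, X(4, -10) + 328)/U(332, 530) = 397/(-580) = 397*(-1/580) = -397/580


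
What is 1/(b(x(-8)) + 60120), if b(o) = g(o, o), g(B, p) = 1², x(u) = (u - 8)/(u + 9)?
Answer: 1/60121 ≈ 1.6633e-5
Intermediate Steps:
x(u) = (-8 + u)/(9 + u)
g(B, p) = 1
b(o) = 1
1/(b(x(-8)) + 60120) = 1/(1 + 60120) = 1/60121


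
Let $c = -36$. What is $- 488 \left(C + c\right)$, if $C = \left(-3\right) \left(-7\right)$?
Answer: $7320$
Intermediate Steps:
$C = 21$
$- 488 \left(C + c\right) = - 488 \left(21 - 36\right) = \left(-488\right) \left(-15\right) = 7320$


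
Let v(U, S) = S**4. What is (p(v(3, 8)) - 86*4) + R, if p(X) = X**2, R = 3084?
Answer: 16779956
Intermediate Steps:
(p(v(3, 8)) - 86*4) + R = ((8**4)**2 - 86*4) + 3084 = (4096**2 - 344) + 3084 = (16777216 - 344) + 3084 = 16776872 + 3084 = 16779956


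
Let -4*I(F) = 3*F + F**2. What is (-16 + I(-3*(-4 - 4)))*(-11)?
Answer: 1958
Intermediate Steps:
I(F) = -3*F/4 - F**2/4 (I(F) = -(3*F + F**2)/4 = -(F**2 + 3*F)/4 = -3*F/4 - F**2/4)
(-16 + I(-3*(-4 - 4)))*(-11) = (-16 - (-3*(-4 - 4))*(3 - 3*(-4 - 4))/4)*(-11) = (-16 - (-3*(-8))*(3 - 3*(-8))/4)*(-11) = (-16 - 1/4*24*(3 + 24))*(-11) = (-16 - 1/4*24*27)*(-11) = (-16 - 162)*(-11) = -178*(-11) = 1958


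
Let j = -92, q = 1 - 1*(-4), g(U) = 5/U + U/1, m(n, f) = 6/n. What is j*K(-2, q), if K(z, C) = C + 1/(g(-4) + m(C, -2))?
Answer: -35420/81 ≈ -437.28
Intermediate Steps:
g(U) = U + 5/U (g(U) = 5/U + U*1 = 5/U + U = U + 5/U)
q = 5 (q = 1 + 4 = 5)
K(z, C) = C + 1/(-21/4 + 6/C) (K(z, C) = C + 1/((-4 + 5/(-4)) + 6/C) = C + 1/((-4 + 5*(-1/4)) + 6/C) = C + 1/((-4 - 5/4) + 6/C) = C + 1/(-21/4 + 6/C))
j*K(-2, q) = -644*5*(-4 + 3*5)/(3*(-8 + 7*5)) = -644*5*(-4 + 15)/(3*(-8 + 35)) = -644*5*11/(3*27) = -92*385/81 = -35420/81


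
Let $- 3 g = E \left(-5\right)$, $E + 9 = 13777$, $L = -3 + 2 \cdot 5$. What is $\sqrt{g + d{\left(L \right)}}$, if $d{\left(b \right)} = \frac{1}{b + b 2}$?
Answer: $\frac{\sqrt{1124389}}{7} \approx 151.48$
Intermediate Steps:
$L = 7$ ($L = -3 + 10 = 7$)
$E = 13768$ ($E = -9 + 13777 = 13768$)
$d{\left(b \right)} = \frac{1}{3 b}$ ($d{\left(b \right)} = \frac{1}{b + 2 b} = \frac{1}{3 b}$)
$g = \frac{68840}{3}$ ($g = - \frac{13768 \left(-5\right)}{3} = \left(- \frac{1}{3}\right) \left(-68840\right) = \frac{68840}{3} \approx 22947.0$)
$\sqrt{g + d{\left(L \right)}} = \sqrt{\frac{68840}{3} + \frac{1}{3 \cdot 7}} = \sqrt{\frac{68840}{3} + \frac{1}{3} \cdot \frac{1}{7}} = \sqrt{\frac{68840}{3} + \frac{1}{21}} = \sqrt{\frac{160627}{7}} = \frac{\sqrt{1124389}}{7}$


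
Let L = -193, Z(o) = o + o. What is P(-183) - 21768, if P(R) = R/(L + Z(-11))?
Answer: -4679937/215 ≈ -21767.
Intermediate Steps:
Z(o) = 2*o
P(R) = -R/215 (P(R) = R/(-193 + 2*(-11)) = R/(-193 - 22) = R/(-215) = -R/215)
P(-183) - 21768 = -1/215*(-183) - 21768 = 183/215 - 21768 = -4679937/215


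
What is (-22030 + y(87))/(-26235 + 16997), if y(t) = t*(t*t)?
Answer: -636473/9238 ≈ -68.897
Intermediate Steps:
y(t) = t³ (y(t) = t*t² = t³)
(-22030 + y(87))/(-26235 + 16997) = (-22030 + 87³)/(-26235 + 16997) = (-22030 + 658503)/(-9238) = 636473*(-1/9238) = -636473/9238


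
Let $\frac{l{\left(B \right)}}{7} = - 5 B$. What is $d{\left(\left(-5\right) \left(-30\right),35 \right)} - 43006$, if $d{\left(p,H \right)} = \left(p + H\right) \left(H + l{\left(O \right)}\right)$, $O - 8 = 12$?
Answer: $-166031$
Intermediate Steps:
$O = 20$ ($O = 8 + 12 = 20$)
$l{\left(B \right)} = - 35 B$ ($l{\left(B \right)} = 7 \left(- 5 B\right) = - 35 B$)
$d{\left(p,H \right)} = \left(-700 + H\right) \left(H + p\right)$ ($d{\left(p,H \right)} = \left(p + H\right) \left(H - 700\right) = \left(H + p\right) \left(H - 700\right) = \left(H + p\right) \left(-700 + H\right) = \left(-700 + H\right) \left(H + p\right)$)
$d{\left(\left(-5\right) \left(-30\right),35 \right)} - 43006 = \left(35^{2} - 24500 - 700 \left(\left(-5\right) \left(-30\right)\right) + 35 \left(\left(-5\right) \left(-30\right)\right)\right) - 43006 = \left(1225 - 24500 - 105000 + 35 \cdot 150\right) - 43006 = \left(1225 - 24500 - 105000 + 5250\right) - 43006 = -123025 - 43006 = -166031$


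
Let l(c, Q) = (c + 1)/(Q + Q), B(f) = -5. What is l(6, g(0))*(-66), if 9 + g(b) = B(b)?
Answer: 33/2 ≈ 16.500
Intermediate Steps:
g(b) = -14 (g(b) = -9 - 5 = -14)
l(c, Q) = (1 + c)/(2*Q) (l(c, Q) = (1 + c)/((2*Q)) = (1 + c)*(1/(2*Q)) = (1 + c)/(2*Q))
l(6, g(0))*(-66) = ((½)*(1 + 6)/(-14))*(-66) = ((½)*(-1/14)*7)*(-66) = -¼*(-66) = 33/2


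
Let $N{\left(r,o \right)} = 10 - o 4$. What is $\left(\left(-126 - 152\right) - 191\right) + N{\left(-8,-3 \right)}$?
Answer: $-447$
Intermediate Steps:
$N{\left(r,o \right)} = 10 - 4 o$
$\left(\left(-126 - 152\right) - 191\right) + N{\left(-8,-3 \right)} = \left(\left(-126 - 152\right) - 191\right) + \left(10 - -12\right) = \left(\left(-126 - 152\right) - 191\right) + \left(10 + 12\right) = \left(-278 - 191\right) + 22 = -469 + 22 = -447$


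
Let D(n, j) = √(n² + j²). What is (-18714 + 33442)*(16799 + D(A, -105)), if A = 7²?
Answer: 247415672 + 103096*√274 ≈ 2.4912e+8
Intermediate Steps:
A = 49
D(n, j) = √(j² + n²)
(-18714 + 33442)*(16799 + D(A, -105)) = (-18714 + 33442)*(16799 + √((-105)² + 49²)) = 14728*(16799 + √(11025 + 2401)) = 14728*(16799 + √13426) = 14728*(16799 + 7*√274) = 247415672 + 103096*√274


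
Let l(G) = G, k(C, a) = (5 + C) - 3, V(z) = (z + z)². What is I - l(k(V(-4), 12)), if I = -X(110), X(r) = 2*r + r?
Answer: -396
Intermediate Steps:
V(z) = 4*z² (V(z) = (2*z)² = 4*z²)
k(C, a) = 2 + C
X(r) = 3*r
I = -330 (I = -3*110 = -1*330 = -330)
I - l(k(V(-4), 12)) = -330 - (2 + 4*(-4)²) = -330 - (2 + 4*16) = -330 - (2 + 64) = -330 - 1*66 = -330 - 66 = -396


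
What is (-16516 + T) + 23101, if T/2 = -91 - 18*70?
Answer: 3883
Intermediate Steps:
T = -2702 (T = 2*(-91 - 18*70) = 2*(-91 - 1260) = 2*(-1351) = -2702)
(-16516 + T) + 23101 = (-16516 - 2702) + 23101 = -19218 + 23101 = 3883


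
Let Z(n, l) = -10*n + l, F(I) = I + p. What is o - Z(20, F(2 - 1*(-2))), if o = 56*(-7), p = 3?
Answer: -199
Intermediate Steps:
F(I) = 3 + I (F(I) = I + 3 = 3 + I)
Z(n, l) = l - 10*n
o = -392
o - Z(20, F(2 - 1*(-2))) = -392 - ((3 + (2 - 1*(-2))) - 10*20) = -392 - ((3 + (2 + 2)) - 200) = -392 - ((3 + 4) - 200) = -392 - (7 - 200) = -392 - 1*(-193) = -392 + 193 = -199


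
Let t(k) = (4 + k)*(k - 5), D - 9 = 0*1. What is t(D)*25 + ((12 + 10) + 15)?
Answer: 1337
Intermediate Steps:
D = 9 (D = 9 + 0*1 = 9 + 0 = 9)
t(k) = (-5 + k)*(4 + k) (t(k) = (4 + k)*(-5 + k) = (-5 + k)*(4 + k))
t(D)*25 + ((12 + 10) + 15) = (-20 + 9² - 1*9)*25 + ((12 + 10) + 15) = (-20 + 81 - 9)*25 + (22 + 15) = 52*25 + 37 = 1300 + 37 = 1337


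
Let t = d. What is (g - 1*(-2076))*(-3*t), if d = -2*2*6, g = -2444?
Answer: -26496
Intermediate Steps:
d = -24 (d = -4*6 = -24)
t = -24
(g - 1*(-2076))*(-3*t) = (-2444 - 1*(-2076))*(-3*(-24)) = (-2444 + 2076)*72 = -368*72 = -26496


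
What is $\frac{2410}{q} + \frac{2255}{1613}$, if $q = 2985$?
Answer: $\frac{2123701}{962961} \approx 2.2054$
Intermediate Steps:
$\frac{2410}{q} + \frac{2255}{1613} = \frac{2410}{2985} + \frac{2255}{1613} = 2410 \cdot \frac{1}{2985} + 2255 \cdot \frac{1}{1613} = \frac{482}{597} + \frac{2255}{1613} = \frac{2123701}{962961}$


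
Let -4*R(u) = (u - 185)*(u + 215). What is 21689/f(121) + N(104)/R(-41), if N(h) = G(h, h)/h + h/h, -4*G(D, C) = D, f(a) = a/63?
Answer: 17910863077/1586068 ≈ 11293.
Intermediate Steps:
f(a) = a/63 (f(a) = a*(1/63) = a/63)
G(D, C) = -D/4
R(u) = -(-185 + u)*(215 + u)/4 (R(u) = -(u - 185)*(u + 215)/4 = -(-185 + u)*(215 + u)/4)
N(h) = ¾ (N(h) = (-h/4)/h + h/h = -¼ + 1 = ¾)
21689/f(121) + N(104)/R(-41) = 21689/(((1/63)*121)) + 3/(4*(39775/4 - 15/2*(-41) - ¼*(-41)²)) = 21689/(121/63) + 3/(4*(39775/4 + 615/2 - ¼*1681)) = 21689*(63/121) + 3/(4*(39775/4 + 615/2 - 1681/4)) = 1366407/121 + (¾)/9831 = 1366407/121 + (¾)*(1/9831) = 1366407/121 + 1/13108 = 17910863077/1586068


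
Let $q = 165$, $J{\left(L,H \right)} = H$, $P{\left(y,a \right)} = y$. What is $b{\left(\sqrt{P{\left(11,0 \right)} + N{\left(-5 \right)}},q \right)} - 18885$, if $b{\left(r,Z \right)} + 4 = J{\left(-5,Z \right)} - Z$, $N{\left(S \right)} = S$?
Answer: $-18889$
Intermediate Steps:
$b{\left(r,Z \right)} = -4$ ($b{\left(r,Z \right)} = -4 + \left(Z - Z\right) = -4 + 0 = -4$)
$b{\left(\sqrt{P{\left(11,0 \right)} + N{\left(-5 \right)}},q \right)} - 18885 = -4 - 18885 = -18889$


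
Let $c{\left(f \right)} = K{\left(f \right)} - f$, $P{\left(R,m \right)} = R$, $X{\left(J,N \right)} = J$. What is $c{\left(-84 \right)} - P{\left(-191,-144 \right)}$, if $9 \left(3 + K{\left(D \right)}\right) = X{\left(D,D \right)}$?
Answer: $\frac{788}{3} \approx 262.67$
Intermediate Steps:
$K{\left(D \right)} = -3 + \frac{D}{9}$
$c{\left(f \right)} = -3 - \frac{8 f}{9}$ ($c{\left(f \right)} = \left(-3 + \frac{f}{9}\right) - f = -3 - \frac{8 f}{9}$)
$c{\left(-84 \right)} - P{\left(-191,-144 \right)} = \left(-3 - - \frac{224}{3}\right) - -191 = \left(-3 + \frac{224}{3}\right) + 191 = \frac{215}{3} + 191 = \frac{788}{3}$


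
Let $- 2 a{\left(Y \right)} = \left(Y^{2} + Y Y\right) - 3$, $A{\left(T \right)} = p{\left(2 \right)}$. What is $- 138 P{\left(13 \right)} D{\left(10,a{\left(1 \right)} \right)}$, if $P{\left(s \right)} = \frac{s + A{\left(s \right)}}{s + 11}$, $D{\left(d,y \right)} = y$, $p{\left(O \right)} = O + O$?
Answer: $- \frac{391}{8} \approx -48.875$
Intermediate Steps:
$p{\left(O \right)} = 2 O$
$A{\left(T \right)} = 4$ ($A{\left(T \right)} = 2 \cdot 2 = 4$)
$a{\left(Y \right)} = \frac{3}{2} - Y^{2}$ ($a{\left(Y \right)} = - \frac{\left(Y^{2} + Y Y\right) - 3}{2} = - \frac{\left(Y^{2} + Y^{2}\right) - 3}{2} = - \frac{2 Y^{2} - 3}{2} = - \frac{-3 + 2 Y^{2}}{2} = \frac{3}{2} - Y^{2}$)
$P{\left(s \right)} = \frac{4 + s}{11 + s}$ ($P{\left(s \right)} = \frac{s + 4}{s + 11} = \frac{4 + s}{11 + s}$)
$- 138 P{\left(13 \right)} D{\left(10,a{\left(1 \right)} \right)} = - 138 \frac{4 + 13}{11 + 13} \left(\frac{3}{2} - 1^{2}\right) = - 138 \cdot \frac{1}{24} \cdot 17 \left(\frac{3}{2} - 1\right) = \left(-138\right) \frac{17}{24} \cdot \frac{1}{2} = \left(- \frac{391}{4}\right) \frac{1}{2} = - \frac{391}{8}$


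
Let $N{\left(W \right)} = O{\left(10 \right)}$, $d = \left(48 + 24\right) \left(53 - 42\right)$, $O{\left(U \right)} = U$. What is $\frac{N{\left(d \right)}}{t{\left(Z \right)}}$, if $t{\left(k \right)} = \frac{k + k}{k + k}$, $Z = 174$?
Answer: $10$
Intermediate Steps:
$t{\left(k \right)} = 1$ ($t{\left(k \right)} = \frac{2 k}{2 k} = 2 k \frac{1}{2 k} = 1$)
$d = 792$ ($d = 72 \cdot 11 = 792$)
$N{\left(W \right)} = 10$
$\frac{N{\left(d \right)}}{t{\left(Z \right)}} = \frac{10}{1} = 10 \cdot 1 = 10$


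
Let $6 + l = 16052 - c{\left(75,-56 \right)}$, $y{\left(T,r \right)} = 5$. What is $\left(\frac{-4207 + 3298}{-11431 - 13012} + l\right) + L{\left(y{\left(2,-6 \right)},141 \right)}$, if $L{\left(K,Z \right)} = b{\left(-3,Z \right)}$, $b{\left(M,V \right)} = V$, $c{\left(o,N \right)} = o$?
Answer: $\frac{393826525}{24443} \approx 16112.0$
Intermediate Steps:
$L{\left(K,Z \right)} = Z$
$l = 15971$ ($l = -6 + \left(16052 - 75\right) = -6 + 15977 = 15971$)
$\left(\frac{-4207 + 3298}{-11431 - 13012} + l\right) + L{\left(y{\left(2,-6 \right)},141 \right)} = \left(\frac{-4207 + 3298}{-11431 - 13012} + 15971\right) + 141 = \left(- \frac{909}{-24443} + 15971\right) + 141 = \left(\left(-909\right) \left(- \frac{1}{24443}\right) + 15971\right) + 141 = \left(\frac{909}{24443} + 15971\right) + 141 = \frac{390380062}{24443} + 141 = \frac{393826525}{24443}$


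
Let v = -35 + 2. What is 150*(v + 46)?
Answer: 1950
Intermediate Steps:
v = -33
150*(v + 46) = 150*(-33 + 46) = 150*13 = 1950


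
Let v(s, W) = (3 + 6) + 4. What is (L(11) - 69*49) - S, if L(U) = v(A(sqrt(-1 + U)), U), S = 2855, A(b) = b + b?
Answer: -6223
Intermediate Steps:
A(b) = 2*b
v(s, W) = 13 (v(s, W) = 9 + 4 = 13)
L(U) = 13
(L(11) - 69*49) - S = (13 - 69*49) - 1*2855 = (13 - 3381) - 2855 = -3368 - 2855 = -6223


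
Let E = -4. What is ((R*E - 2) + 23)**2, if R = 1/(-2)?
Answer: 529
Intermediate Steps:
R = -1/2 ≈ -0.50000
((R*E - 2) + 23)**2 = ((-1/2*(-4) - 2) + 23)**2 = ((2 - 2) + 23)**2 = (0 + 23)**2 = 23**2 = 529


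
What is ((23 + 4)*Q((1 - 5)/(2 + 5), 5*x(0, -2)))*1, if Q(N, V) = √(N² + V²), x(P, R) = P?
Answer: 108/7 ≈ 15.429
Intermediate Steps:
((23 + 4)*Q((1 - 5)/(2 + 5), 5*x(0, -2)))*1 = ((23 + 4)*√(((1 - 5)/(2 + 5))² + (5*0)²))*1 = (27*√((-4/7)² + 0²))*1 = (27*√((-4*⅐)² + 0))*1 = (27*√((-4/7)² + 0))*1 = (27*√(16/49 + 0))*1 = (27*√(16/49))*1 = (27*(4/7))*1 = (108/7)*1 = 108/7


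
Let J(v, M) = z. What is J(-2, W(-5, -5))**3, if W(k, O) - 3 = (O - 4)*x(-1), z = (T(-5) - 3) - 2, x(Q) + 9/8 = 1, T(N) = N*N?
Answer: 8000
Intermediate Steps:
T(N) = N**2
x(Q) = -1/8 (x(Q) = -9/8 + 1 = -1/8)
z = 20 (z = ((-5)**2 - 3) - 2 = (25 - 3) - 2 = 22 - 2 = 20)
W(k, O) = 7/2 - O/8 (W(k, O) = 3 + (O - 4)*(-1/8) = 3 + (-4 + O)*(-1/8) = 3 + (1/2 - O/8) = 7/2 - O/8)
J(v, M) = 20
J(-2, W(-5, -5))**3 = 20**3 = 8000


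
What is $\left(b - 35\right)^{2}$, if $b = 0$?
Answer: $1225$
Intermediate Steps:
$\left(b - 35\right)^{2} = \left(0 - 35\right)^{2} = \left(-35\right)^{2} = 1225$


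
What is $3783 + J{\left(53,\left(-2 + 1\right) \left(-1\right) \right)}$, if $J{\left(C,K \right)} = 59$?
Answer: $3842$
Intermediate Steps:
$3783 + J{\left(53,\left(-2 + 1\right) \left(-1\right) \right)} = 3783 + 59 = 3842$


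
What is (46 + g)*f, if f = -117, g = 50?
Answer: -11232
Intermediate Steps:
(46 + g)*f = (46 + 50)*(-117) = 96*(-117) = -11232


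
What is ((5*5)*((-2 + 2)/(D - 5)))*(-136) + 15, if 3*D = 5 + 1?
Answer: 15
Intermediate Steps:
D = 2 (D = (5 + 1)/3 = (⅓)*6 = 2)
((5*5)*((-2 + 2)/(D - 5)))*(-136) + 15 = ((5*5)*((-2 + 2)/(2 - 5)))*(-136) + 15 = (25*(0/(-3)))*(-136) + 15 = (25*(0*(-⅓)))*(-136) + 15 = (25*0)*(-136) + 15 = 0*(-136) + 15 = 0 + 15 = 15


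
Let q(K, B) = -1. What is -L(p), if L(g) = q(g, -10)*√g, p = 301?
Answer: √301 ≈ 17.349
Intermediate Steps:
L(g) = -√g
-L(p) = -(-1)*√301 = √301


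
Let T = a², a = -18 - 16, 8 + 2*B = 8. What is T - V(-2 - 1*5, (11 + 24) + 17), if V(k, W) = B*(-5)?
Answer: 1156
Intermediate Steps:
B = 0 (B = -4 + (½)*8 = -4 + 4 = 0)
a = -34
T = 1156 (T = (-34)² = 1156)
V(k, W) = 0 (V(k, W) = 0*(-5) = 0)
T - V(-2 - 1*5, (11 + 24) + 17) = 1156 - 1*0 = 1156 + 0 = 1156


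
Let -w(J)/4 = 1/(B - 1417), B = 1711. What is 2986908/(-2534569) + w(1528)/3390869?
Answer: -1488847425297782/1263375543217767 ≈ -1.1785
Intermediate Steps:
w(J) = -2/147 (w(J) = -4/(1711 - 1417) = -4/294 = -4*1/294 = -2/147)
2986908/(-2534569) + w(1528)/3390869 = 2986908/(-2534569) - 2/147/3390869 = 2986908*(-1/2534569) - 2/147*1/3390869 = -2986908/2534569 - 2/498457743 = -1488847425297782/1263375543217767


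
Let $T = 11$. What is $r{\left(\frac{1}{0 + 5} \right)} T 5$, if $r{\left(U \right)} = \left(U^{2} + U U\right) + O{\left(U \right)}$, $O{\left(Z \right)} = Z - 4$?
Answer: $- \frac{1023}{5} \approx -204.6$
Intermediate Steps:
$O{\left(Z \right)} = -4 + Z$
$r{\left(U \right)} = -4 + U + 2 U^{2}$ ($r{\left(U \right)} = \left(U^{2} + U U\right) + \left(-4 + U\right) = \left(U^{2} + U^{2}\right) + \left(-4 + U\right) = 2 U^{2} + \left(-4 + U\right) = -4 + U + 2 U^{2}$)
$r{\left(\frac{1}{0 + 5} \right)} T 5 = \left(-4 + \frac{1}{0 + 5} + 2 \left(\frac{1}{0 + 5}\right)^{2}\right) 11 \cdot 5 = \left(-4 + \frac{1}{5} + 2 \left(\frac{1}{5}\right)^{2}\right) 11 \cdot 5 = \left(-4 + \frac{1}{5} + \frac{2}{25}\right) 11 \cdot 5 = \left(- \frac{93}{25}\right) 11 \cdot 5 = \left(- \frac{1023}{25}\right) 5 = - \frac{1023}{5}$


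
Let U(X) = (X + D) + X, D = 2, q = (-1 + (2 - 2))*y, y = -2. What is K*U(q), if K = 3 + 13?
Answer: 96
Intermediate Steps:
K = 16
q = 2 (q = (-1 + (2 - 2))*(-2) = (-1 + 0)*(-2) = -1*(-2) = 2)
U(X) = 2 + 2*X (U(X) = (X + 2) + X = (2 + X) + X = 2 + 2*X)
K*U(q) = 16*(2 + 2*2) = 16*(2 + 4) = 16*6 = 96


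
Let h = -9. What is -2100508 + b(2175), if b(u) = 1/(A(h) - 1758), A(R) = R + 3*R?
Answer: -3768311353/1794 ≈ -2.1005e+6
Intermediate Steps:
A(R) = 4*R
b(u) = -1/1794 (b(u) = 1/(4*(-9) - 1758) = 1/(-36 - 1758) = 1/(-1794) = -1/1794)
-2100508 + b(2175) = -2100508 - 1/1794 = -3768311353/1794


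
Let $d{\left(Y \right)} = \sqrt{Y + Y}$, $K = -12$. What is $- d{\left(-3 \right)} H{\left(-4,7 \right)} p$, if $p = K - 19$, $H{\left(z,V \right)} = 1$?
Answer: $31 i \sqrt{6} \approx 75.934 i$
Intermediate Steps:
$d{\left(Y \right)} = \sqrt{2} \sqrt{Y}$ ($d{\left(Y \right)} = \sqrt{2 Y} = \sqrt{2} \sqrt{Y}$)
$p = -31$ ($p = -12 - 19 = -31$)
$- d{\left(-3 \right)} H{\left(-4,7 \right)} p = - \sqrt{2} \sqrt{-3} \cdot 1 \left(-31\right) = - \sqrt{2} i \sqrt{3} \cdot 1 \left(-31\right) = - i \sqrt{6} \cdot 1 \left(-31\right) = - i \sqrt{6} \left(-31\right) = 31 i \sqrt{6}$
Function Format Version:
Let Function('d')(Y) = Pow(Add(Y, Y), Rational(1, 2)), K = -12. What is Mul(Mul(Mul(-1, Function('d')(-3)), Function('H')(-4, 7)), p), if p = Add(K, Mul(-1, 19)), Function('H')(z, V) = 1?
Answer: Mul(31, I, Pow(6, Rational(1, 2))) ≈ Mul(75.934, I)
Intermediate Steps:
Function('d')(Y) = Mul(Pow(2, Rational(1, 2)), Pow(Y, Rational(1, 2))) (Function('d')(Y) = Pow(Mul(2, Y), Rational(1, 2)) = Mul(Pow(2, Rational(1, 2)), Pow(Y, Rational(1, 2))))
p = -31 (p = Add(-12, Mul(-1, 19)) = Add(-12, -19) = -31)
Mul(Mul(Mul(-1, Function('d')(-3)), Function('H')(-4, 7)), p) = Mul(Mul(Mul(-1, Mul(Pow(2, Rational(1, 2)), Pow(-3, Rational(1, 2)))), 1), -31) = Mul(Mul(Mul(-1, Mul(Pow(2, Rational(1, 2)), Mul(I, Pow(3, Rational(1, 2))))), 1), -31) = Mul(Mul(Mul(-1, Mul(I, Pow(6, Rational(1, 2)))), 1), -31) = Mul(Mul(Mul(-1, I, Pow(6, Rational(1, 2))), 1), -31) = Mul(Mul(-1, I, Pow(6, Rational(1, 2))), -31) = Mul(31, I, Pow(6, Rational(1, 2)))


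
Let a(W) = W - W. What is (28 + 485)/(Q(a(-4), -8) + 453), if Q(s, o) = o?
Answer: 513/445 ≈ 1.1528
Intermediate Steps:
a(W) = 0
(28 + 485)/(Q(a(-4), -8) + 453) = (28 + 485)/(-8 + 453) = 513/445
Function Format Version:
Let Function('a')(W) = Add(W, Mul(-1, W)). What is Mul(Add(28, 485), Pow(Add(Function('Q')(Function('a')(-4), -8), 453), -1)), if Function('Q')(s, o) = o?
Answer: Rational(513, 445) ≈ 1.1528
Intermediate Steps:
Function('a')(W) = 0
Mul(Add(28, 485), Pow(Add(Function('Q')(Function('a')(-4), -8), 453), -1)) = Mul(Add(28, 485), Pow(Add(-8, 453), -1)) = Mul(513, Pow(445, -1)) = Mul(513, Rational(1, 445)) = Rational(513, 445)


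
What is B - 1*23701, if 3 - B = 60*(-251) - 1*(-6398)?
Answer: -15036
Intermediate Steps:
B = 8665 (B = 3 - (60*(-251) - 1*(-6398)) = 3 - (-15060 + 6398) = 3 - 1*(-8662) = 3 + 8662 = 8665)
B - 1*23701 = 8665 - 1*23701 = 8665 - 23701 = -15036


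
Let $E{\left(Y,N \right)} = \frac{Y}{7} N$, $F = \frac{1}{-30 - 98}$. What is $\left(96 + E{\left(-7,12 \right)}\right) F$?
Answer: $- \frac{21}{32} \approx -0.65625$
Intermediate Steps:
$F = - \frac{1}{128}$ ($F = \frac{1}{-128} = - \frac{1}{128} \approx -0.0078125$)
$E{\left(Y,N \right)} = \frac{N Y}{7}$ ($E{\left(Y,N \right)} = Y \frac{1}{7} N = \frac{Y}{7} N = \frac{N Y}{7}$)
$\left(96 + E{\left(-7,12 \right)}\right) F = \left(96 + \frac{1}{7} \cdot 12 \left(-7\right)\right) \left(- \frac{1}{128}\right) = \left(96 - 12\right) \left(- \frac{1}{128}\right) = 84 \left(- \frac{1}{128}\right) = - \frac{21}{32}$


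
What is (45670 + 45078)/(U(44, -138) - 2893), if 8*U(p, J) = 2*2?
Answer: -181496/5785 ≈ -31.374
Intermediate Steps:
U(p, J) = ½ (U(p, J) = (2*2)/8 = (⅛)*4 = ½)
(45670 + 45078)/(U(44, -138) - 2893) = (45670 + 45078)/(½ - 2893) = 90748/(-5785/2) = 90748*(-2/5785) = -181496/5785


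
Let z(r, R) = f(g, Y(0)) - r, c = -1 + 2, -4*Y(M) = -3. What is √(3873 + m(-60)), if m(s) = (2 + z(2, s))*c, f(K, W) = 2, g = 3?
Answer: 5*√155 ≈ 62.250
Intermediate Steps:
Y(M) = ¾ (Y(M) = -¼*(-3) = ¾)
c = 1
z(r, R) = 2 - r
m(s) = 2 (m(s) = (2 + (2 - 1*2))*1 = (2 + (2 - 2))*1 = (2 + 0)*1 = 2*1 = 2)
√(3873 + m(-60)) = √(3873 + 2) = √3875 = 5*√155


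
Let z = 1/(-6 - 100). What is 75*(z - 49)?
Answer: -389625/106 ≈ -3675.7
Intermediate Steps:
z = -1/106 (z = 1/(-106) = -1/106 ≈ -0.0094340)
75*(z - 49) = 75*(-1/106 - 49) = 75*(-5195/106) = -389625/106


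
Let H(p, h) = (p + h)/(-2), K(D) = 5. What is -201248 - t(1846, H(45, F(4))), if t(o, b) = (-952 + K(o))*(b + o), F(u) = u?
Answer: 3047425/2 ≈ 1.5237e+6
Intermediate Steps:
H(p, h) = -h/2 - p/2 (H(p, h) = (h + p)*(-1/2) = -h/2 - p/2)
t(o, b) = -947*b - 947*o (t(o, b) = (-952 + 5)*(b + o) = -947*(b + o) = -947*b - 947*o)
-201248 - t(1846, H(45, F(4))) = -201248 - (-947*(-1/2*4 - 1/2*45) - 947*1846) = -201248 - (-947*(-2 - 45/2) - 1748162) = -201248 - (-947*(-49/2) - 1748162) = -201248 - (46403/2 - 1748162) = -201248 - 1*(-3449921/2) = -201248 + 3449921/2 = 3047425/2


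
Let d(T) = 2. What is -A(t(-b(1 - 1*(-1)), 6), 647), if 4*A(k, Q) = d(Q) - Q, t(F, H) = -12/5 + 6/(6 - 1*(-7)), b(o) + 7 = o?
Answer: 645/4 ≈ 161.25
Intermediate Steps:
b(o) = -7 + o
t(F, H) = -126/65 (t(F, H) = -12*1/5 + 6/(6 + 7) = -12/5 + 6/13 = -126/65)
A(k, Q) = 1/2 - Q/4 (A(k, Q) = (2 - Q)/4 = 1/2 - Q/4)
-A(t(-b(1 - 1*(-1)), 6), 647) = -(1/2 - 1/4*647) = -(1/2 - 647/4) = -1*(-645/4) = 645/4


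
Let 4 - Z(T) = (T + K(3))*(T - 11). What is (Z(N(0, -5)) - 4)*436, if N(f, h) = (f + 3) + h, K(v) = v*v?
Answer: 39676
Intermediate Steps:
K(v) = v²
N(f, h) = 3 + f + h (N(f, h) = (3 + f) + h = 3 + f + h)
Z(T) = 4 - (-11 + T)*(9 + T) (Z(T) = 4 - (T + 3²)*(T - 11) = 4 - (T + 9)*(-11 + T) = 4 - (9 + T)*(-11 + T) = 4 - (-11 + T)*(9 + T))
(Z(N(0, -5)) - 4)*436 = ((103 - (3 + 0 - 5)² + 2*(3 + 0 - 5)) - 4)*436 = ((103 - 1*(-2)² + 2*(-2)) - 4)*436 = ((103 - 1*4 - 4) - 4)*436 = ((103 - 4 - 4) - 4)*436 = (95 - 4)*436 = 91*436 = 39676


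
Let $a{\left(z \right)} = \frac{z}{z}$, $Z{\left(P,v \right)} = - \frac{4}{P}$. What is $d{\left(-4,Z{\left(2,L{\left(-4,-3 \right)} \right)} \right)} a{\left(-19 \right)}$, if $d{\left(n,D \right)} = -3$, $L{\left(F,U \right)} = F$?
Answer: $-3$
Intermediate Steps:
$a{\left(z \right)} = 1$
$d{\left(-4,Z{\left(2,L{\left(-4,-3 \right)} \right)} \right)} a{\left(-19 \right)} = \left(-3\right) 1 = -3$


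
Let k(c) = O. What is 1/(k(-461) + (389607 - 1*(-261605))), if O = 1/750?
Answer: 750/488409001 ≈ 1.5356e-6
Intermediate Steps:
O = 1/750 ≈ 0.0013333
k(c) = 1/750
1/(k(-461) + (389607 - 1*(-261605))) = 1/(1/750 + (389607 - 1*(-261605))) = 1/(1/750 + (389607 + 261605)) = 1/(1/750 + 651212) = 1/(488409001/750) = 750/488409001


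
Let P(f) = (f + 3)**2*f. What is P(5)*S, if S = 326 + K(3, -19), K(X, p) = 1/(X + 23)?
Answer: 1356320/13 ≈ 1.0433e+5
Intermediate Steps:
P(f) = f*(3 + f)**2 (P(f) = (3 + f)**2*f = f*(3 + f)**2)
K(X, p) = 1/(23 + X)
S = 8477/26 (S = 326 + 1/(23 + 3) = 326 + 1/26 = 8477/26 ≈ 326.04)
P(5)*S = (5*(3 + 5)**2)*(8477/26) = (5*8**2)*(8477/26) = (5*64)*(8477/26) = 320*(8477/26) = 1356320/13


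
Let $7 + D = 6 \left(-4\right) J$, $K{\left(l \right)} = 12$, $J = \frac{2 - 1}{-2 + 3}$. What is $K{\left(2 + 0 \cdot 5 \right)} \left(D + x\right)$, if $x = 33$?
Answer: $24$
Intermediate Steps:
$J = 1$ ($J = 1 \cdot 1^{-1} = 1 \cdot 1 = 1$)
$D = -31$ ($D = -7 + 6 \left(-4\right) 1 = -7 - 24 = -31$)
$K{\left(2 + 0 \cdot 5 \right)} \left(D + x\right) = 12 \left(-31 + 33\right) = 12 \cdot 2 = 24$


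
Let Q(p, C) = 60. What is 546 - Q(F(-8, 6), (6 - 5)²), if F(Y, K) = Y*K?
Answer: 486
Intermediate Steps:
F(Y, K) = K*Y
546 - Q(F(-8, 6), (6 - 5)²) = 546 - 1*60 = 546 - 60 = 486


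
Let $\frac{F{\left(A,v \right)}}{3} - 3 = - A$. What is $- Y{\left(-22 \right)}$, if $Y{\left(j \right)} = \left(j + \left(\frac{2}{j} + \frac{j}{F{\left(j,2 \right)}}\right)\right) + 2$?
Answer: $\frac{16817}{825} \approx 20.384$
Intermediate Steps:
$F{\left(A,v \right)} = 9 - 3 A$ ($F{\left(A,v \right)} = 9 + 3 \left(- A\right) = 9 - 3 A$)
$Y{\left(j \right)} = 2 + j + \frac{2}{j} + \frac{j}{9 - 3 j}$ ($Y{\left(j \right)} = \left(j + \left(\frac{2}{j} + \frac{j}{9 - 3 j}\right)\right) + 2 = \left(j + \frac{2}{j} + \frac{j}{9 - 3 j}\right) + 2 = 2 + j + \frac{2}{j} + \frac{j}{9 - 3 j}$)
$- Y{\left(-22 \right)} = - \frac{-6 + \left(-22\right)^{3} - -88 - \frac{4 \left(-22\right)^{2}}{3}}{\left(-22\right) \left(-3 - 22\right)} = - \frac{\left(-1\right) \left(-6 - 10648 + 88 - \frac{1936}{3}\right)}{22 \left(-25\right)} = - \frac{\left(-1\right) \left(-1\right) \left(-6 - 10648 + 88 - \frac{1936}{3}\right)}{22 \cdot 25} = - \frac{\left(-1\right) \left(-1\right) \left(-33634\right)}{22 \cdot 25 \cdot 3} = \left(-1\right) \left(- \frac{16817}{825}\right) = \frac{16817}{825}$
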